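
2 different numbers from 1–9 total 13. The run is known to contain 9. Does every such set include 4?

The only way to make 13 from 2 distinct digits under that restriction is {4,9}, which contains 4.

Yes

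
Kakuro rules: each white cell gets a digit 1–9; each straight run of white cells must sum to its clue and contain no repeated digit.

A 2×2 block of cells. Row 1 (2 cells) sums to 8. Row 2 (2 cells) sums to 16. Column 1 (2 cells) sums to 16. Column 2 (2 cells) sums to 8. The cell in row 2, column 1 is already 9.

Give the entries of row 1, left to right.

16 in 2 cells must be {7,9}.
(1,1) = 16 − 9 = 7 completes the 16 down.
(1,2) = 8 − 7 = 1 completes the 8 across.
(2,2) = 16 − 9 = 7 completes the 16 across.

7 1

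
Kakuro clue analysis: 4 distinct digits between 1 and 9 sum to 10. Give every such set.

{1,2,3,4}

4 distinct digits from 1–9 sum between 10 and 30.
Only one set works: {1,2,3,4}.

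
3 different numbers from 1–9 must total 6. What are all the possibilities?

{1,2,3}

3 distinct digits from 1–9 sum between 6 and 24.
Only one set works: {1,2,3}.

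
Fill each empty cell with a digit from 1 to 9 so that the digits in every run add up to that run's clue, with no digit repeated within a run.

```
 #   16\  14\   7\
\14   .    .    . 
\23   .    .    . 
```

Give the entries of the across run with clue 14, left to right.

7, 6, 1

23 in 3 cells must be {6,8,9}; 16 in 2 cells must be {7,9}.
The 23 across and the 16 down share only 9, so R2C1 = 9.
Given what's placed, R2C3 must be 6 to fit the 23 across and 7 down.
R1C1 = 16 − 9 = 7 completes the 16 down.
R1C3 = 7 − 6 = 1 completes the 7 down.
R2C2 = 23 − 15 = 8 completes the 23 across.
R1C2 = 14 − 8 = 6 completes the 14 across.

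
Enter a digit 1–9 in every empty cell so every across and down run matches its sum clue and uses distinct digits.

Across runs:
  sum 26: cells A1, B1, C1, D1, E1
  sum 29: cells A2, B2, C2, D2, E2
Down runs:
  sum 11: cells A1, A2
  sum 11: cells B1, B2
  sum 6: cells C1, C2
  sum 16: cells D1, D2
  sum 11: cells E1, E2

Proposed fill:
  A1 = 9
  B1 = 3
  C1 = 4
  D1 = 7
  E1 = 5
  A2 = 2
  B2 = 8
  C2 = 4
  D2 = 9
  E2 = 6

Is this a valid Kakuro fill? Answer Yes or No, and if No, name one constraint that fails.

No — the across run A1–E1 sums to 28, not 26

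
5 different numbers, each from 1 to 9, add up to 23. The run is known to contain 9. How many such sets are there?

5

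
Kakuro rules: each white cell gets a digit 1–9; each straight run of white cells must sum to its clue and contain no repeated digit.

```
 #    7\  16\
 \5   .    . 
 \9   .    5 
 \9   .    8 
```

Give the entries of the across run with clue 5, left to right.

2, 3

7 in 3 cells must be {1,2,4}.
R1C2 = 16 − 13 = 3 completes the 16 down.
R2C1 = 9 − 5 = 4 completes the 9 across.
R3C1 = 9 − 8 = 1 completes the 9 across.
R1C1 = 5 − 3 = 2 completes the 5 across.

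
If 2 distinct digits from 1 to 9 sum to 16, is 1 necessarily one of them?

The only way to make 16 from 2 distinct digits is {7,9}, which does not contain 1.

No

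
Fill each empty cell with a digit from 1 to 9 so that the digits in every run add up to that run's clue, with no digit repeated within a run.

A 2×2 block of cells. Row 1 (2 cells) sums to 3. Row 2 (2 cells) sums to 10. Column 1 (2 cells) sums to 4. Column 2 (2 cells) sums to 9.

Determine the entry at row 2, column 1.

3

3 in 2 cells must be {1,2}; 4 in 2 cells must be {1,3}.
The 3 across and the 4 down share only 1, so (1,1) = 1.
(1,2) = 3 − 1 = 2 completes the 3 across.
(2,1) = 4 − 1 = 3 completes the 4 down.
(2,2) = 10 − 3 = 7 completes the 10 across.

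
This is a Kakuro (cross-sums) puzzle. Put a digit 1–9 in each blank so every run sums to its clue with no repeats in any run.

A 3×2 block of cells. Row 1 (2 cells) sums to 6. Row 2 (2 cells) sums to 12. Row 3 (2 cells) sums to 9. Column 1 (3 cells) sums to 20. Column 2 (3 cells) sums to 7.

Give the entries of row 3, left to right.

7 2

7 in 3 cells must be {1,2,4}.
The 12 across and the 7 down share only 4, so (2,2) = 4.
(2,1) = 12 − 4 = 8 completes the 12 across.
Given what's placed, (1,1) must be 5 to fit the 6 across and 20 down.
(1,2) = 6 − 5 = 1 completes the 6 across.
(3,1) = 20 − 13 = 7 completes the 20 down.
(3,2) = 9 − 7 = 2 completes the 9 across.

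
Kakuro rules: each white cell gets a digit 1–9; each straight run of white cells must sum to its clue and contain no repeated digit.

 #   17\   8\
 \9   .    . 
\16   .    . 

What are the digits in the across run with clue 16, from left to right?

16 in 2 cells must be {7,9}; 17 in 2 cells must be {8,9}.
The 9 across and the 17 down share only 8, so R1C1 = 8.
R1C2 = 9 − 8 = 1 completes the 9 across.
R2C1 = 17 − 8 = 9 completes the 17 down.
R2C2 = 16 − 9 = 7 completes the 16 across.

9 7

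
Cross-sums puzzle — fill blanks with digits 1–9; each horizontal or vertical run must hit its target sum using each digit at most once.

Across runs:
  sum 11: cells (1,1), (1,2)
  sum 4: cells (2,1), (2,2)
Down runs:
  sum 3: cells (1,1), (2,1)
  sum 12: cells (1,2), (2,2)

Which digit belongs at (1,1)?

2

4 in 2 cells must be {1,3}; 3 in 2 cells must be {1,2}.
The 11 across and the 3 down share only 2, so (1,1) = 2.
(1,2) = 11 − 2 = 9 completes the 11 across.
(2,1) = 3 − 2 = 1 completes the 3 down.
(2,2) = 4 − 1 = 3 completes the 4 across.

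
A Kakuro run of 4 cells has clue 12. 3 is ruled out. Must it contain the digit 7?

The only way to make 12 from 4 distinct digits under that restriction is {1,2,4,5}, which does not contain 7.

No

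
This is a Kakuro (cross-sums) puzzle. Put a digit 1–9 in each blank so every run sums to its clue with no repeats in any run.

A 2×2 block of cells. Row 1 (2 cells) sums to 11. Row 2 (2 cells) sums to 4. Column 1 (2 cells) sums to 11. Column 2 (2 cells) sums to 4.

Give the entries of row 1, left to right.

8 3

4 in 2 cells must be {1,3}.
The 11 across and the 4 down share only 3, so (1,2) = 3.
The 4 across and the 11 down share only 3, so (2,1) = 3.
(2,2) = 4 − 3 = 1 completes the 4 across.
(1,1) = 11 − 3 = 8 completes the 11 across.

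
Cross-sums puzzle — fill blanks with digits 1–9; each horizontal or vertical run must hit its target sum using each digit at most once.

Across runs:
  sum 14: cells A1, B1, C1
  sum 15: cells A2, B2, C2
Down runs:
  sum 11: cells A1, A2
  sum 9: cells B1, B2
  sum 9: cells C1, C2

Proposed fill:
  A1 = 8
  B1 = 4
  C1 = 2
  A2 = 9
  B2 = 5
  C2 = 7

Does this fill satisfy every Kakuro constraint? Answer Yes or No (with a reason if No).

No — the down run A1–A2 sums to 17, not 11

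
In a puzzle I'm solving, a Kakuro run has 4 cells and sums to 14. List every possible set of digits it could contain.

4 distinct digits from 1–9 sum between 10 and 30.

{1,2,3,8}; {1,2,4,7}; {1,2,5,6}; {1,3,4,6}; {2,3,4,5}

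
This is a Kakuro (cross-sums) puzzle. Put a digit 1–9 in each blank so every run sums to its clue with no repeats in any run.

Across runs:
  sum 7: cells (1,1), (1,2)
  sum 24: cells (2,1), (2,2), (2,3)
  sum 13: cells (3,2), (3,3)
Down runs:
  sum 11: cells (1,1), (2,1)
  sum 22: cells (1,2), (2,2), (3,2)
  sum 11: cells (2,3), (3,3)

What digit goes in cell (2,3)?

24 in 3 cells must be {7,8,9}.
Nothing is forced directly, so branch on (1,2), whose candidates are 5 or 6. If (1,2) = 6: then (1,1) would have to be in {1} for the 7 across but in {2,3,4,5,6,7,8,9} for the 11 down — contradiction. So (1,2) = 5.
(1,1) = 7 − 5 = 2 completes the 7 across.
(2,1) = 11 − 2 = 9 completes the 11 down.
(2,2) = 8: the only remaining digit allowed by both the 24 across and the 22 down.
(2,3) = 24 − 17 = 7 completes the 24 across.
(3,2) = 22 − 13 = 9 completes the 22 down.
(3,3) = 13 − 9 = 4 completes the 13 across.

7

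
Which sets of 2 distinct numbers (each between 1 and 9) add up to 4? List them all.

{1,3}

2 distinct digits from 1–9 sum between 3 and 17.
Only one set works: {1,3}.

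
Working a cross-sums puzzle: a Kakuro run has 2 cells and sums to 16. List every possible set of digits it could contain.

{7,9}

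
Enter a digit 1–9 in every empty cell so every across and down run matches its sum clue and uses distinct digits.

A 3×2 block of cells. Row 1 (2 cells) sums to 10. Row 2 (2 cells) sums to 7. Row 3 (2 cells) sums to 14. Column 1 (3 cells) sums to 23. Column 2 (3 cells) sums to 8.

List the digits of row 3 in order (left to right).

9, 5

23 in 3 cells must be {6,8,9}.
The 7 across and the 23 down share only 6, so (2,1) = 6.
(2,2) = 7 − 6 = 1 completes the 7 across.
Given what's placed, (3,2) must be 5 to fit the 14 across and 8 down.
(1,2) = 8 − 6 = 2 completes the 8 down.
(3,1) = 14 − 5 = 9 completes the 14 across.
(1,1) = 10 − 2 = 8 completes the 10 across.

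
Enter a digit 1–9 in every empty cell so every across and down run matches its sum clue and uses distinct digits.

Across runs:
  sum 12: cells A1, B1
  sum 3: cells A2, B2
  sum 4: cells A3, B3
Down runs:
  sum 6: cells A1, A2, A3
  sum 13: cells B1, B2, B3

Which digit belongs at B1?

3 in 2 cells must be {1,2}; 4 in 2 cells must be {1,3}; 6 in 3 cells must be {1,2,3}.
The 12 across and the 6 down share only 3, so A1 = 3.
B1 = 12 − 3 = 9 completes the 12 across.
Given what's placed, B2 must be 1 to fit the 3 across and 13 down.
A3 = 1: the only remaining digit allowed by both the 4 across and the 6 down.
B3 = 4 − 1 = 3 completes the 4 across.
A2 = 3 − 1 = 2 completes the 3 across.

9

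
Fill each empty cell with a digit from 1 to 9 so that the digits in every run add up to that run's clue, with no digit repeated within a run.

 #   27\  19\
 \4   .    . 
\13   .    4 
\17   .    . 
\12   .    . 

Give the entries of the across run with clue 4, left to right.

3 1

4 in 2 cells must be {1,3}; 17 in 2 cells must be {8,9}.
R1C1 = 3: only digit in both the 4-across and 27-down candidate sets.
R1C2 = 4 − 3 = 1 completes the 4 across.
R2C1 = 13 − 4 = 9 completes the 13 across.
Given what's placed, R3C1 must be 8 to fit the 17 across and 27 down.
R3C2 = 17 − 8 = 9 completes the 17 across.
R4C1 = 27 − 20 = 7 completes the 27 down.
R4C2 = 12 − 7 = 5 completes the 12 across.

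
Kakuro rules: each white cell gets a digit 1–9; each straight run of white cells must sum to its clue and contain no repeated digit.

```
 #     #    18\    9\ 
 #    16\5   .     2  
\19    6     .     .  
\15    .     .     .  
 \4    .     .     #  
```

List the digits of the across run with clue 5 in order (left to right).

3, 2

4 in 2 cells must be {1,3}.
R1C2 = 5 − 2 = 3 completes the 5 across.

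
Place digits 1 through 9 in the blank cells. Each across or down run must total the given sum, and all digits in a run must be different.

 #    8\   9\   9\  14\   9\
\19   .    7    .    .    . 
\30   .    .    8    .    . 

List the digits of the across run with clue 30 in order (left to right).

R1C3 = 9 − 8 = 1 completes the 9 down.
R2C2 = 9 − 7 = 2 completes the 9 down.
No cell is forced outright now. R1C4 can only be 5 or 6 (the digits allowed by both its 19 across and its 14 down). If R1C4 = 6: then R2C4 would have to be in {4,5,6,7,9} for the 30 across but in {8} for the 14 down — contradiction. So R1C4 = 5.
Given what's placed, R1C1 must be 2 to fit the 19 across and 8 down.
R1C5 = 19 − 15 = 4 completes the 19 across.
R2C1 = 8 − 2 = 6 completes the 8 down.
R2C4 = 14 − 5 = 9 completes the 14 down.
R2C5 = 30 − 25 = 5 completes the 30 across.

6, 2, 8, 9, 5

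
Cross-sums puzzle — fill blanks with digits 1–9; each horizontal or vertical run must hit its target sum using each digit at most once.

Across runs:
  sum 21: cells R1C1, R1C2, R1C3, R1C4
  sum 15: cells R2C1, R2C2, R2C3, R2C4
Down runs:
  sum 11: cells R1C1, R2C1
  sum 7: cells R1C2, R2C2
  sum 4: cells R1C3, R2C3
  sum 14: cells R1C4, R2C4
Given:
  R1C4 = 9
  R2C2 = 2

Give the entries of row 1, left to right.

4 in 2 cells must be {1,3}.
R1C2 = 7 − 2 = 5 completes the 7 down.
R2C4 = 14 − 9 = 5 completes the 14 down.
Given what's placed, R2C1 must be 7 to fit the 15 across and 11 down.
R2C3 = 15 − 14 = 1 completes the 15 across.
R1C1 = 11 − 7 = 4 completes the 11 down.
R1C3 = 21 − 18 = 3 completes the 21 across.

4 5 3 9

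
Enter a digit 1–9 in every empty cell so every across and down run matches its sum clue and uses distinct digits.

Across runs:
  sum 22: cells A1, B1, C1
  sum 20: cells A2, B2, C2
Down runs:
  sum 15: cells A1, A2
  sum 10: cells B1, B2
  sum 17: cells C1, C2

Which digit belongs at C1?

9

17 in 2 cells must be {8,9}.
Nothing is forced directly, so branch on C1, whose candidates are 8 or 9. If C1 = 8: that forces A1 = 9, after which B1 would have to be in {5} for the 22 across but in {1,2,3,4,6,7,8,9} for the 10 down — contradiction. So C1 = 9.
C2 = 17 − 9 = 8 completes the 17 down.
Nothing is forced directly, so branch on A2, whose candidates are 7 or 9. If A2 = 7: that forces A1 = 8, after which B1 would have to be in {5} for the 22 across but in {1,2,3,4,6,7,8,9} for the 10 down — contradiction. So A2 = 9.
A1 = 15 − 9 = 6 completes the 15 down.
B1 = 22 − 15 = 7 completes the 22 across.
B2 = 20 − 17 = 3 completes the 20 across.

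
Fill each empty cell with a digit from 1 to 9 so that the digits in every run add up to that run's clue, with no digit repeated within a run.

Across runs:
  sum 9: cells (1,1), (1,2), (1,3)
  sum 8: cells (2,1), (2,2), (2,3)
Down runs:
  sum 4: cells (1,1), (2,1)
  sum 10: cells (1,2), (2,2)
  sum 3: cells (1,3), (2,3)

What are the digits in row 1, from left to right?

1 6 2

4 in 2 cells must be {1,3}; 3 in 2 cells must be {1,2}.
Nothing is forced directly, so branch on (1,3), whose candidates are 1 or 2. If (1,3) = 1: that forces (1,1) = 3, after which (1,2) would have to be in {5} for the 9 across but in {1,2,3,4,6,7,8,9} for the 10 down — contradiction. So (1,3) = 2.
(2,3) = 3 − 2 = 1 completes the 3 down.
Given what's placed, (2,1) must be 3 to fit the 8 across and 4 down.
(2,2) = 8 − 4 = 4 completes the 8 across.
(1,1) = 4 − 3 = 1 completes the 4 down.
(1,2) = 9 − 3 = 6 completes the 9 across.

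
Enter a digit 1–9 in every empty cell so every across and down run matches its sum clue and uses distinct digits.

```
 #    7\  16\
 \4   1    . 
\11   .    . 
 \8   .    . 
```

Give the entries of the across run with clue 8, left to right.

2, 6

4 in 2 cells must be {1,3}; 7 in 3 cells must be {1,2,4}.
R1C2 = 4 − 1 = 3 completes the 4 across.
Given what's placed, R3C1 must be 2 to fit the 8 across and 7 down.
R3C2 = 8 − 2 = 6 completes the 8 across.
R2C1 = 7 − 3 = 4 completes the 7 down.
R2C2 = 11 − 4 = 7 completes the 11 across.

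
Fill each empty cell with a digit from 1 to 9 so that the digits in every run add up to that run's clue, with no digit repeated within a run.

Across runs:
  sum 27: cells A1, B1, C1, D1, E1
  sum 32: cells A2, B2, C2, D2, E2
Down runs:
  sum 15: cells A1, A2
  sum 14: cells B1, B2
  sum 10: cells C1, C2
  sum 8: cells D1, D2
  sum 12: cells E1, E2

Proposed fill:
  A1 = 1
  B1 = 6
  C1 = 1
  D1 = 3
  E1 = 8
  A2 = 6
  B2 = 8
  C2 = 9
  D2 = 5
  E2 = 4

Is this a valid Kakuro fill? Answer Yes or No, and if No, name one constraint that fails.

No — the across run A1–E1 sums to 19, not 27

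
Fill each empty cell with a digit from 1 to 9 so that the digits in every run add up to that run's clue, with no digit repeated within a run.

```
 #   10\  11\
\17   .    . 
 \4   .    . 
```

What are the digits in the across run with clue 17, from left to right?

17 in 2 cells must be {8,9}; 4 in 2 cells must be {1,3}.
The 4 across and the 11 down share only 3, so R2C2 = 3.
R1C2 = 11 − 3 = 8 completes the 11 down.
R2C1 = 4 − 3 = 1 completes the 4 across.
R1C1 = 17 − 8 = 9 completes the 17 across.

9, 8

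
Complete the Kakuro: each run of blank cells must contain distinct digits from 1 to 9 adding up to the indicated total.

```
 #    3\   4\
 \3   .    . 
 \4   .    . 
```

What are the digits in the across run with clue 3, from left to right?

2, 1

3 in 2 cells must be {1,2}; 4 in 2 cells must be {1,3}.
The 3 across and the 4 down share only 1, so R1C2 = 1.
The 4 across and the 3 down share only 1, so R2C1 = 1.
R2C2 = 4 − 1 = 3 completes the 4 across.
R1C1 = 3 − 1 = 2 completes the 3 across.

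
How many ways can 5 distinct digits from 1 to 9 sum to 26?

5 distinct digits from 1–9 sum between 15 and 35.

11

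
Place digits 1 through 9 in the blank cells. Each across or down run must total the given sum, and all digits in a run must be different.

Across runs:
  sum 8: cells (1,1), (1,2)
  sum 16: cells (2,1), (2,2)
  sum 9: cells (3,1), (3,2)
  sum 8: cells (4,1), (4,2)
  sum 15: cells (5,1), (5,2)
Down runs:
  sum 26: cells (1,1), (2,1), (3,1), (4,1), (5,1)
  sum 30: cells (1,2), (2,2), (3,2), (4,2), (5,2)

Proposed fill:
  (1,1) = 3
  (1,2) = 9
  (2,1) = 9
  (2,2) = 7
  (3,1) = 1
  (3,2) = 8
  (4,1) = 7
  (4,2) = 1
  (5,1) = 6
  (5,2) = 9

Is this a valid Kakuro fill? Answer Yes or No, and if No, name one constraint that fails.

No — the across run (1,1)–(1,2) sums to 12, not 8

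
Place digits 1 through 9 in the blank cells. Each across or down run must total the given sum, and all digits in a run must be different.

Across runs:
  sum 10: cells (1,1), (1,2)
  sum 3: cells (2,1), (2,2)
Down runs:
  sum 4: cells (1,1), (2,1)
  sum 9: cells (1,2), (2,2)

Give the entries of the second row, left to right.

3 in 2 cells must be {1,2}; 4 in 2 cells must be {1,3}.
The 3 across and the 4 down share only 1, so (2,1) = 1.
(2,2) = 3 − 1 = 2 completes the 3 across.
(1,1) = 4 − 1 = 3 completes the 4 down.
(1,2) = 10 − 3 = 7 completes the 10 across.

1 2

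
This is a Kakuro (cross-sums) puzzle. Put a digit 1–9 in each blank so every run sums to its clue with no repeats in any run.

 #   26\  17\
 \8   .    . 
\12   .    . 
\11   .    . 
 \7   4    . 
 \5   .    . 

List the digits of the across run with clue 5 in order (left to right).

1 4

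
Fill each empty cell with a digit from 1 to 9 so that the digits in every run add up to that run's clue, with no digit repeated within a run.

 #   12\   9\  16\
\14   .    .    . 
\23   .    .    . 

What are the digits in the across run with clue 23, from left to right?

8 6 9

23 in 3 cells must be {6,8,9}; 16 in 2 cells must be {7,9}.
The 23 across and the 16 down share only 9, so R2C3 = 9.
R1C3 = 16 − 9 = 7 completes the 16 down.
Given what's placed, R2C1 must be 8 to fit the 23 across and 12 down.
R2C2 = 23 − 17 = 6 completes the 23 across.
R1C1 = 12 − 8 = 4 completes the 12 down.
R1C2 = 14 − 11 = 3 completes the 14 across.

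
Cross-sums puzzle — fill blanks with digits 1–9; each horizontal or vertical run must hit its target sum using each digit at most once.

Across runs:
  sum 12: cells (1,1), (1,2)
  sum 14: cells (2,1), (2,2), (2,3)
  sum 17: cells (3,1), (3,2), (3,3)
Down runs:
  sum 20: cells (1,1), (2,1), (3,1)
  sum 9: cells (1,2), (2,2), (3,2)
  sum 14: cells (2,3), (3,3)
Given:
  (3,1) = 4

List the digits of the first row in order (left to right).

9 3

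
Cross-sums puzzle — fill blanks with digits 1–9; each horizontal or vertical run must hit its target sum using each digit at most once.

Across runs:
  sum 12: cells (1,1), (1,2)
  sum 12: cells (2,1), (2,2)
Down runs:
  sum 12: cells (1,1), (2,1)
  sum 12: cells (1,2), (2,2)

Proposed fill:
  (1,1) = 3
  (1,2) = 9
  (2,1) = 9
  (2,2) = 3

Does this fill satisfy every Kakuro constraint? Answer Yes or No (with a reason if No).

Across: 3+9=12; 9+3=12. Down: 3+9=12; 9+3=12. No digit repeats within any run.

Yes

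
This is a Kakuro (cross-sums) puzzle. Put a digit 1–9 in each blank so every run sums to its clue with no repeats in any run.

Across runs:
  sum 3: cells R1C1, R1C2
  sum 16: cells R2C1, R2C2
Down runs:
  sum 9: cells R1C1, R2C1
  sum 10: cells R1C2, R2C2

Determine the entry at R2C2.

9

3 in 2 cells must be {1,2}; 16 in 2 cells must be {7,9}.
The 16 across and the 9 down share only 7, so R2C1 = 7.
R2C2 = 16 − 7 = 9 completes the 16 across.
R1C1 = 9 − 7 = 2 completes the 9 down.
R1C2 = 3 − 2 = 1 completes the 3 across.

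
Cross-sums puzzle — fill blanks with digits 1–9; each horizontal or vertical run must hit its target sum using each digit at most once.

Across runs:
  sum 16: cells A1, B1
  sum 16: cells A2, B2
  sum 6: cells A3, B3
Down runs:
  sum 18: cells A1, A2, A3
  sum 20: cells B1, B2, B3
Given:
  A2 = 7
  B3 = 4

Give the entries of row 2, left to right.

16 in 2 cells must be {7,9}.
Given what's placed, A1 must be 9 to fit the 16 across and 18 down.
B1 = 16 − 9 = 7 completes the 16 across.
B2 = 16 − 7 = 9 completes the 16 across.
A3 = 6 − 4 = 2 completes the 6 across.

7 9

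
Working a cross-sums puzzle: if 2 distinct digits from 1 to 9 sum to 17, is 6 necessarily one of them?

No

The only way to make 17 from 2 distinct digits is {8,9}, which does not contain 6.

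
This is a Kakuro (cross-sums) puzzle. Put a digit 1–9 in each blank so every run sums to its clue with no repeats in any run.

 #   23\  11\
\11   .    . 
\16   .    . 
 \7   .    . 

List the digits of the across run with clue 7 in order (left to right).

16 in 2 cells must be {7,9}; 23 in 3 cells must be {6,8,9}.
The 16 across and the 23 down share only 9, so R2C1 = 9.
R2C2 = 16 − 9 = 7 completes the 16 across.
Given what's placed, R3C1 must be 6 to fit the 7 across and 23 down.
R3C2 = 7 − 6 = 1 completes the 7 across.
R1C1 = 23 − 15 = 8 completes the 23 down.
R1C2 = 11 − 8 = 3 completes the 11 across.

6, 1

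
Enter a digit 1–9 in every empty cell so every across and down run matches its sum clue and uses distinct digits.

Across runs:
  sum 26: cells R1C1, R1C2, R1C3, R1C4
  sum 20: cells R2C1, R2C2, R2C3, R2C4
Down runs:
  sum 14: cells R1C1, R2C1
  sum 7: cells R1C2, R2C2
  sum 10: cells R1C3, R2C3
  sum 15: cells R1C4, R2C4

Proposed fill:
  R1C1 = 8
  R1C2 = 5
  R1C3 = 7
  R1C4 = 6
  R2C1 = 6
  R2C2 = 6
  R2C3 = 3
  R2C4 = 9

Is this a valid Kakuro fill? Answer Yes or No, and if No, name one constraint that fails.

No — the across run R2C1–R2C4 sums to 24, not 20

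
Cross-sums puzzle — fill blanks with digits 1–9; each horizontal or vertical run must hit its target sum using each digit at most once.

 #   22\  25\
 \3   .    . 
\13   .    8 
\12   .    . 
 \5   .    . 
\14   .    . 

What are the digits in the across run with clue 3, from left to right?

1, 2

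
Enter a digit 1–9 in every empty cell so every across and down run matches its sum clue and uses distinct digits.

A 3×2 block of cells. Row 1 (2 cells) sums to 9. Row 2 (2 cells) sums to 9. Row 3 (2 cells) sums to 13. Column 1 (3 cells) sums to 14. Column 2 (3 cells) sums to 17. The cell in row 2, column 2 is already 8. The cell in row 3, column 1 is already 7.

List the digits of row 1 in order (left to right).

(2,1) = 9 − 8 = 1 completes the 9 across.
(3,2) = 13 − 7 = 6 completes the 13 across.
(1,1) = 14 − 8 = 6 completes the 14 down.
(1,2) = 9 − 6 = 3 completes the 9 across.

6 3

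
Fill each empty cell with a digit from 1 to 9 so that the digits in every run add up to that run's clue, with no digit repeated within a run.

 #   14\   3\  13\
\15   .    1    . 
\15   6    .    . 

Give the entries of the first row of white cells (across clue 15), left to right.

8 1 6

3 in 2 cells must be {1,2}.
R1C1 = 14 − 6 = 8 completes the 14 down.
R1C3 = 15 − 9 = 6 completes the 15 across.
R2C2 = 3 − 1 = 2 completes the 3 down.
R2C3 = 15 − 8 = 7 completes the 15 across.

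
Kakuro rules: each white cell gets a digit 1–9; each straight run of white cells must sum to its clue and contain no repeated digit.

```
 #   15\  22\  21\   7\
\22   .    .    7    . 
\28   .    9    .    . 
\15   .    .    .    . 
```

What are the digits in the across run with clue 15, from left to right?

7 in 3 cells must be {1,2,4}.
R2C4 = 4: the only remaining digit allowed by both the 28 across and the 7 down.
Given what's placed, R2C3 must be 8 to fit the 28 across and 21 down.
R3C3 = 21 − 15 = 6 completes the 21 down.
R2C1 = 28 − 21 = 7 completes the 28 across.
Given what's placed, R3C2 must be 5 to fit the 15 across and 22 down.
R3C4 = 1: the only remaining digit allowed by both the 15 across and the 7 down.
R1C2 = 22 − 14 = 8 completes the 22 down.
R1C4 = 7 − 5 = 2 completes the 7 down.
R3C1 = 15 − 12 = 3 completes the 15 across.

3 5 6 1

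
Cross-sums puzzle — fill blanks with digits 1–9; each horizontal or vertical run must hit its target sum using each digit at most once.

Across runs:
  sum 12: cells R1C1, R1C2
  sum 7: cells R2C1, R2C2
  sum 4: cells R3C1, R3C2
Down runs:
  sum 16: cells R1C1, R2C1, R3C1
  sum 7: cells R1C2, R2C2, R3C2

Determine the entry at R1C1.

8

4 in 2 cells must be {1,3}; 7 in 3 cells must be {1,2,4}.
The 12 across and the 7 down share only 4, so R1C2 = 4.
Given what's placed, R3C2 must be 1 to fit the 4 across and 7 down.
R1C1 = 12 − 4 = 8 completes the 12 across.
R2C2 = 7 − 5 = 2 completes the 7 down.
R3C1 = 4 − 1 = 3 completes the 4 across.
R2C1 = 7 − 2 = 5 completes the 7 across.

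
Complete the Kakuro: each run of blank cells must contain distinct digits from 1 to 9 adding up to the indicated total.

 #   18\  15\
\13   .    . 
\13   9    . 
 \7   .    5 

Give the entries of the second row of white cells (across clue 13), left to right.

R2C2 = 13 − 9 = 4 completes the 13 across.
R3C1 = 7 − 5 = 2 completes the 7 across.
R1C1 = 18 − 11 = 7 completes the 18 down.
R1C2 = 13 − 7 = 6 completes the 13 across.

9 4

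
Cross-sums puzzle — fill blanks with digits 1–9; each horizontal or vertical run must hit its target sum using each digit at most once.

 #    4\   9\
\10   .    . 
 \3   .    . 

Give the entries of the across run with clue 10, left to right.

3 in 2 cells must be {1,2}; 4 in 2 cells must be {1,3}.
The 3 across and the 4 down share only 1, so R2C1 = 1.
R2C2 = 3 − 1 = 2 completes the 3 across.
R1C1 = 4 − 1 = 3 completes the 4 down.
R1C2 = 10 − 3 = 7 completes the 10 across.

3 7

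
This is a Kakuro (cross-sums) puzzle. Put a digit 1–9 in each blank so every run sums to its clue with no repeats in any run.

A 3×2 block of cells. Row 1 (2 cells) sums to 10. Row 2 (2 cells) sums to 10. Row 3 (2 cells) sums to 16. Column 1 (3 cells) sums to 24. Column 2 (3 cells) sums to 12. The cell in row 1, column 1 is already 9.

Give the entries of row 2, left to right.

16 in 2 cells must be {7,9}; 24 in 3 cells must be {7,8,9}.
(1,2) = 10 − 9 = 1 completes the 10 across.
Given what's placed, (3,1) must be 7 to fit the 16 across and 24 down.
(3,2) = 16 − 7 = 9 completes the 16 across.
(2,1) = 24 − 16 = 8 completes the 24 down.
(2,2) = 10 − 8 = 2 completes the 10 across.

8 2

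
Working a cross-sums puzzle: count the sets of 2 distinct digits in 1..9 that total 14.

2

2 distinct digits from 1–9 sum between 3 and 17.
Enumerating: {5,9}, {6,8}.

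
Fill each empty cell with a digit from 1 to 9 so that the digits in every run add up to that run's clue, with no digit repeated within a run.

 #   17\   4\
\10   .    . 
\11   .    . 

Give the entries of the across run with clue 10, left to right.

9 1

17 in 2 cells must be {8,9}; 4 in 2 cells must be {1,3}.
The 11 across and the 4 down share only 3, so R2C2 = 3.
R1C2 = 4 − 3 = 1 completes the 4 down.
R2C1 = 11 − 3 = 8 completes the 11 across.
R1C1 = 10 − 1 = 9 completes the 10 across.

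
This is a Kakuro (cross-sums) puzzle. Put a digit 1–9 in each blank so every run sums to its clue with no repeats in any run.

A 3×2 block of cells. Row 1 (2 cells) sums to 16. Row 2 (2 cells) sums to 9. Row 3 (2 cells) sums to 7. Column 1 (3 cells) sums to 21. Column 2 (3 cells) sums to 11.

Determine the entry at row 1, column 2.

16 in 2 cells must be {7,9}.
The 16 across and the 11 down share only 7, so (1,2) = 7.
(1,1) = 16 − 7 = 9 completes the 16 across.
Nothing is forced directly, so branch on (2,2), whose candidates are 1 or 3. If (2,2) = 3: then (2,1) would have to be in {6} for the 9 across but in {4,5,7,8} for the 21 down — contradiction. So (2,2) = 1.
(2,1) = 9 − 1 = 8 completes the 9 across.
(3,1) = 21 − 17 = 4 completes the 21 down.
(3,2) = 7 − 4 = 3 completes the 7 across.

7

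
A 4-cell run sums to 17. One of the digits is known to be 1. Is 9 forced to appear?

Counterexample: {1,2,6,8} sums to 17 under that restriction without using 9.

No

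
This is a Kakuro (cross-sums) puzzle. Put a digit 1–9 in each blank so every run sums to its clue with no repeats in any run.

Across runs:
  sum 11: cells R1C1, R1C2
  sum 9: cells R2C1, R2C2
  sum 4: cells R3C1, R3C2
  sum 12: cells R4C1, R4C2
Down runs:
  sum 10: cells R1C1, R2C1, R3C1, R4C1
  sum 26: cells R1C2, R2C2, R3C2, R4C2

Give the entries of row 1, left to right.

2, 9

4 in 2 cells must be {1,3}; 10 in 4 cells must be {1,2,3,4}.
Only 3 fits R3C2 under both its across sum 4 and down sum 26.
R3C1 = 4 − 3 = 1 completes the 4 across.
Nothing is forced directly, so branch on R2C2, whose candidates are 6 or 8. If R2C2 = 8: then R2C1 would have to be in {1} for the 9 across but in {2,3,4} for the 10 down — contradiction. So R2C2 = 6.
R2C1 = 9 − 6 = 3 completes the 9 across.
R4C1 = 4: the only remaining digit allowed by both the 12 across and the 10 down.
R4C2 = 12 − 4 = 8 completes the 12 across.
R1C1 = 10 − 8 = 2 completes the 10 down.
R1C2 = 11 − 2 = 9 completes the 11 across.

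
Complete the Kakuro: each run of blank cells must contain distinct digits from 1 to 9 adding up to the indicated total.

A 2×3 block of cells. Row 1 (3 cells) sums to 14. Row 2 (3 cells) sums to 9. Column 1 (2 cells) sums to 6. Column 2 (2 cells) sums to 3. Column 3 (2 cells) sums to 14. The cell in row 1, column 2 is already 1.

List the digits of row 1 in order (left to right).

3 in 2 cells must be {1,2}.
(2,2) = 3 − 1 = 2 completes the 3 down.
(2,3) = 6: the only remaining digit allowed by both the 9 across and the 14 down.
(1,3) = 14 − 6 = 8 completes the 14 down.
(2,1) = 9 − 8 = 1 completes the 9 across.
(1,1) = 14 − 9 = 5 completes the 14 across.

5 1 8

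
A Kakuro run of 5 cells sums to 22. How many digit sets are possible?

5 distinct digits from 1–9 sum between 15 and 35.

9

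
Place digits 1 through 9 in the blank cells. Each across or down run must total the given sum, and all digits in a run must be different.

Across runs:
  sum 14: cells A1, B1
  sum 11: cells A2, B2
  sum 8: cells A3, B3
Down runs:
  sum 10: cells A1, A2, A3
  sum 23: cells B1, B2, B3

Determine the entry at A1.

23 in 3 cells must be {6,8,9}.
The 8 across and the 23 down share only 6, so B3 = 6.
A3 = 8 − 6 = 2 completes the 8 across.
Given what's placed, A1 must be 5 to fit the 14 across and 10 down.
B1 = 14 − 5 = 9 completes the 14 across.
A2 = 10 − 7 = 3 completes the 10 down.
B2 = 11 − 3 = 8 completes the 11 across.

5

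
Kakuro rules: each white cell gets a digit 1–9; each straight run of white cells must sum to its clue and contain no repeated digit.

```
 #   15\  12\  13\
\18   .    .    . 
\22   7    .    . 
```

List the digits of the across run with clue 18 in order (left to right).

R1C1 = 15 − 7 = 8 completes the 15 down.
Given what's placed, R2C2 must be 9 to fit the 22 across and 12 down.
R2C3 = 22 − 16 = 6 completes the 22 across.
R1C2 = 12 − 9 = 3 completes the 12 down.
R1C3 = 18 − 11 = 7 completes the 18 across.

8 3 7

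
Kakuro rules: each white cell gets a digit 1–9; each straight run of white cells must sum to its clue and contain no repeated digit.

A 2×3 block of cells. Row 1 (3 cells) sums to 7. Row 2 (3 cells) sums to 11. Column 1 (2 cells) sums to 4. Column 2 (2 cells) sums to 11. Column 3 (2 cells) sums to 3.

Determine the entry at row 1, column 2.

4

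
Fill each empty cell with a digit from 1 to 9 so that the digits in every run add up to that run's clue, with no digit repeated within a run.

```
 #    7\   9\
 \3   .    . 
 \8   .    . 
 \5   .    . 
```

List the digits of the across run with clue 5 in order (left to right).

4 1

3 in 2 cells must be {1,2}; 7 in 3 cells must be {1,2,4}.
Nothing is forced directly, so branch on R1C1, whose candidates are 1 or 2. If R1C1 = 2: that forces R1C2 = 1, R2C1 = 1, after which R2C2 would have to be in {7} for the 8 across but in {2,3,5,6} for the 9 down — contradiction. So R1C1 = 1.
R1C2 = 3 − 1 = 2 completes the 3 across.
Given what's placed, R2C1 must be 2 to fit the 8 across and 7 down.
R2C2 = 8 − 2 = 6 completes the 8 across.
R3C1 = 7 − 3 = 4 completes the 7 down.
R3C2 = 5 − 4 = 1 completes the 5 across.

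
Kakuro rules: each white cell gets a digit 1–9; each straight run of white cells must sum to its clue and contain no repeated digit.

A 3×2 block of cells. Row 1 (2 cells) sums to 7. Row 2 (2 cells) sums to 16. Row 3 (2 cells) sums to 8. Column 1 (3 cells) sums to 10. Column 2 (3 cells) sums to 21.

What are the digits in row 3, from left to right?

1, 7

16 in 2 cells must be {7,9}.
The 16 across and the 10 down share only 7, so (2,1) = 7.
(2,2) = 16 − 7 = 9 completes the 16 across.
Nothing is forced directly, so branch on (1,1), whose candidates are 1 or 2. If (1,1) = 1: then (1,2) would have to be in {6} for the 7 across but in {4,5,7,8} for the 21 down — contradiction. So (1,1) = 2.
(1,2) = 7 − 2 = 5 completes the 7 across.
(3,1) = 10 − 9 = 1 completes the 10 down.
(3,2) = 8 − 1 = 7 completes the 8 across.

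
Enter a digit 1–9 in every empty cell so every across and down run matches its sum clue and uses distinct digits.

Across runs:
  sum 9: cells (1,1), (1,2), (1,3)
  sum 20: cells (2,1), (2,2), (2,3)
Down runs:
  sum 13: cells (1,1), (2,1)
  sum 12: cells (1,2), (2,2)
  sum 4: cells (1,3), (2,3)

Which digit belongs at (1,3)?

4 in 2 cells must be {1,3}.
The 20 across and the 4 down share only 3, so (2,3) = 3.
(1,3) = 4 − 3 = 1 completes the 4 down.
Nothing is forced directly, so branch on (1,1), whose candidates are 5 or 6. If (1,1) = 6: then (1,2) would have to be in {2} for the 9 across but in {3,4,5,7,8,9} for the 12 down — contradiction. So (1,1) = 5.
(1,2) = 9 − 6 = 3 completes the 9 across.
(2,1) = 13 − 5 = 8 completes the 13 down.
(2,2) = 20 − 11 = 9 completes the 20 across.

1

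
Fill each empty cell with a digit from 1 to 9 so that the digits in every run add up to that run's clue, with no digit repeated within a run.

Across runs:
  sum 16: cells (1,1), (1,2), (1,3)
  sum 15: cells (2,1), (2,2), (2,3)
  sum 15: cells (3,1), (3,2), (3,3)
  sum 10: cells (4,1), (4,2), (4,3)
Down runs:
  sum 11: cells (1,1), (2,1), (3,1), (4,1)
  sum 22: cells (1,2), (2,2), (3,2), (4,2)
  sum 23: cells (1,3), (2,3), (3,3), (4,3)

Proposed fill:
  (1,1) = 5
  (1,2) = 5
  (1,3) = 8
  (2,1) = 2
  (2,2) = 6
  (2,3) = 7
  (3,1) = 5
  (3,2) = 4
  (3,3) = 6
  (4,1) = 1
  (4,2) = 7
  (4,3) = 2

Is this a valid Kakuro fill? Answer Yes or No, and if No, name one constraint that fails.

No — the across run (1,1)–(1,3) sums to 18, not 16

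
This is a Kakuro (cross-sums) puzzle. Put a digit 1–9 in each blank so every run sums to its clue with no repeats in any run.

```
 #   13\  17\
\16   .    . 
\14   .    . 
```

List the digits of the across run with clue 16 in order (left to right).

7 9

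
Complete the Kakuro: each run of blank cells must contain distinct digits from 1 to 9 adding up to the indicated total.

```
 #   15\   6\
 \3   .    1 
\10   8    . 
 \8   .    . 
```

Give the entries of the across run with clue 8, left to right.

3 in 2 cells must be {1,2}; 6 in 3 cells must be {1,2,3}.
R1C1 = 3 − 1 = 2 completes the 3 across.
R2C2 = 10 − 8 = 2 completes the 10 across.
R3C1 = 15 − 10 = 5 completes the 15 down.
R3C2 = 8 − 5 = 3 completes the 8 across.

5 3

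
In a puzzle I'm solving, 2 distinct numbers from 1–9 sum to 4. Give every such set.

2 distinct digits from 1–9 sum between 3 and 17.
Only one set works: {1,3}.

{1,3}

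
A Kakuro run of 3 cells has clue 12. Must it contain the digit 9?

No

Counterexample: {1,3,8} sums to 12 without using 9.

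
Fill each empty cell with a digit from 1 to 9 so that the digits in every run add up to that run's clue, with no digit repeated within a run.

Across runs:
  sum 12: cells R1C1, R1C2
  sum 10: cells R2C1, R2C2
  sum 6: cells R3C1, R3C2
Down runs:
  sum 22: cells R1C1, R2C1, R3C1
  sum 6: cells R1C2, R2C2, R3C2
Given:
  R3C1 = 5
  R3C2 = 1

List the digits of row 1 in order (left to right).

9 3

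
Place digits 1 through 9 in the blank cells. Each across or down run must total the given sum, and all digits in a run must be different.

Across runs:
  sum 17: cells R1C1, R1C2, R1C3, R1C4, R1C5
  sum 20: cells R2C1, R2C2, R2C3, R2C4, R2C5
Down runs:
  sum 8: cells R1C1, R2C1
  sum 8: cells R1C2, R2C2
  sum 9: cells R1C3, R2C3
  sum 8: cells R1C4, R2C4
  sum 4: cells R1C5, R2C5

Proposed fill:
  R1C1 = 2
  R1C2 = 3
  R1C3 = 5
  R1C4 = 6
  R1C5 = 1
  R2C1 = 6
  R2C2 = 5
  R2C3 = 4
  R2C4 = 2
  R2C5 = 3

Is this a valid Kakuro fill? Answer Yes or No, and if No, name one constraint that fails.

Across: 2+3+5+6+1=17; 6+5+4+2+3=20. Down: 2+6=8; 3+5=8; 5+4=9; 6+2=8; 1+3=4. No digit repeats within any run.

Yes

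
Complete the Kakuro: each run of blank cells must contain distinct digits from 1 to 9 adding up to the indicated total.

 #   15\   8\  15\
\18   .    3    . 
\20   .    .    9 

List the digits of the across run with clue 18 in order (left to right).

9 3 6

R1C3 = 15 − 9 = 6 completes the 15 down.
R2C2 = 8 − 3 = 5 completes the 8 down.
R1C1 = 18 − 9 = 9 completes the 18 across.
R2C1 = 20 − 14 = 6 completes the 20 across.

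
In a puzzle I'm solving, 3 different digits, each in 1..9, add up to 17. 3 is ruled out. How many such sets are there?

3 distinct digits from 1–9 sum between 6 and 24.
Dropping sets that contain 3.
Enumerating: {1,7,9}, {2,6,9}, {2,7,8}, {4,5,8}, {4,6,7}.

5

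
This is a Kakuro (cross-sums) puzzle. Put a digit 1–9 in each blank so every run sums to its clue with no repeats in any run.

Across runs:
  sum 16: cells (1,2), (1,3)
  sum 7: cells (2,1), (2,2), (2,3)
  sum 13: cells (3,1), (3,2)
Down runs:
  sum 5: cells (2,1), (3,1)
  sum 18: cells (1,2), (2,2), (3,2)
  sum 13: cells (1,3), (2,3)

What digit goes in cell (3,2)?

16 in 2 cells must be {7,9}; 7 in 3 cells must be {1,2,4}.
The 7 across and the 13 down share only 4, so (2,3) = 4.
Intersecting the 13 across with the 5 down forces (3,1) = 4.
(3,2) = 13 − 4 = 9 completes the 13 across.
(1,2) = 7: the only remaining digit allowed by both the 16 across and the 18 down.
(1,3) = 16 − 7 = 9 completes the 16 across.
(2,1) = 5 − 4 = 1 completes the 5 down.
(2,2) = 7 − 5 = 2 completes the 7 across.

9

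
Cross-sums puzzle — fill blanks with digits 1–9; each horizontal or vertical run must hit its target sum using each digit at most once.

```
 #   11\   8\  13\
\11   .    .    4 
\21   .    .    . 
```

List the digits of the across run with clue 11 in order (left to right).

R2C3 = 13 − 4 = 9 completes the 13 down.
No cell is forced outright now. R2C2 can only be 5 or 7 (the digits allowed by both its 21 across and its 8 down). If R2C2 = 5: then R1C2 would have to be in {1,2,5,6} for the 11 across but in {3} for the 8 down — contradiction. So R2C2 = 7.
R1C2 = 8 − 7 = 1 completes the 8 down.
R2C1 = 21 − 16 = 5 completes the 21 across.
R1C1 = 11 − 5 = 6 completes the 11 across.

6 1 4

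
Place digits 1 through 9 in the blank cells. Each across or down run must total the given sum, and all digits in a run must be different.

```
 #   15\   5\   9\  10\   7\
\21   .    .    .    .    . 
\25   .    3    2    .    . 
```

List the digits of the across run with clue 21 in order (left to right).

8 2 7 1 3

R1C2 = 5 − 3 = 2 completes the 5 down.
R1C3 = 9 − 2 = 7 completes the 9 down.
No cell is forced outright now. R1C1 can only be 6 or 8 (the digits allowed by both its 21 across and its 15 down). If R1C1 = 6: that forces R1C4 = 1, R1C5 = 5, R2C1 = 9, after which R2C4 would have to be in {4,5,6,7} for the 25 across but in {9} for the 10 down — contradiction. So R1C1 = 8.
R2C1 = 15 − 8 = 7 completes the 15 down.
No cell is forced outright now. R2C5 can only be 4 or 5 (the digits allowed by both its 25 across and its 7 down). If R2C5 = 5: then R1C5 would have to be in {1,3} for the 21 across but in {2} for the 7 down — contradiction. So R2C5 = 4.
R1C5 = 7 − 4 = 3 completes the 7 down.
R2C4 = 25 − 16 = 9 completes the 25 across.
R1C4 = 21 − 20 = 1 completes the 21 across.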